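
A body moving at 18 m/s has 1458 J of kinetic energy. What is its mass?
m = 2·KE/v² = 2·1458/(18)² = 9.0 kg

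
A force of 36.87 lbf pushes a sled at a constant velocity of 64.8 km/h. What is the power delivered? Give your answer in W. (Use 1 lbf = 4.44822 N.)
Convert to SI: F = 164.006 N, v = 18.0 m/s
P = Fv = (164.006)(18.0) = 2952 W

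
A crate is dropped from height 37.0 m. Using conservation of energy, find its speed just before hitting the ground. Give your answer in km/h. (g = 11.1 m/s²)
mgh = ½mv² ⇒ v = √(2gh) = √(2·11.1·37.0) = 28.6601 m/s = 103.2 km/h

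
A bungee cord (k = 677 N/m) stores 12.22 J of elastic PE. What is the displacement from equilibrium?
x = √(2·PE/k) = √(2·12.22/677) = 0.19 m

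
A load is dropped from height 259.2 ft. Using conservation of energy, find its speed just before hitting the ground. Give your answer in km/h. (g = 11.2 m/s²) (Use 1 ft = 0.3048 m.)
Convert to SI: h = 79.0042 m
mgh = ½mv² ⇒ v = √(2gh) = √(2·11.2·79.0042) = 42.0677 m/s = 151.4 km/h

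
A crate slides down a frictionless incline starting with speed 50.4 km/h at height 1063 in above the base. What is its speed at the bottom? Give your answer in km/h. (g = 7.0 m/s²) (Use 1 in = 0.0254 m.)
Convert to SI: v₀ = 14.0 m/s, h = 27.0002 m
½mv₀² + mgh = ½mv² ⇒ v = √(v₀² + 2gh) = √(14.0² + 2·7.0·27.0002) = 23.9584 m/s = 86.25 km/h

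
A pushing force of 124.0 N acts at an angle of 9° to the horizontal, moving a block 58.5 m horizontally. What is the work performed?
W = F·d·cosθ = (124.0)(58.5)cos(9°) = 7165 J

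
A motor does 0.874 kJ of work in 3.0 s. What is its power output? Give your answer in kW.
Convert to SI: W = 874.0 J, t = 3.0 s
P = W/t = 874.0/3.0 = 291.333 W = 0.2913 kW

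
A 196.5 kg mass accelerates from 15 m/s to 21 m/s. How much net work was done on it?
W = ΔKE = ½m(v₂² − v₁²) = ½(196.5)(21² − 15²) = 21222.0 J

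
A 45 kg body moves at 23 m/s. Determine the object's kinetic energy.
KE = ½mv² = ½(45)(23)² = 11902.5 J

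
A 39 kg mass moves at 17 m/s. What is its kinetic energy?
KE = ½mv² = ½(39)(17)² = 5635.5 J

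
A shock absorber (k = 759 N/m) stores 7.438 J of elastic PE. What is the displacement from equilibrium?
x = √(2·PE/k) = √(2·7.438/759) = 0.14 m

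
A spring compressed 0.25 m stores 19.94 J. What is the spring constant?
k = 2·PE/x² = 2·19.94/(0.25)² = 638.1 N/m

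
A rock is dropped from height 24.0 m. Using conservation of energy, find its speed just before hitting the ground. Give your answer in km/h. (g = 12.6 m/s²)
mgh = ½mv² ⇒ v = √(2gh) = √(2·12.6·24.0) = 24.5927 m/s = 88.53 km/h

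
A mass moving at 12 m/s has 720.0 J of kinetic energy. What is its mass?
m = 2·KE/v² = 2·720.0/(12)² = 10.0 kg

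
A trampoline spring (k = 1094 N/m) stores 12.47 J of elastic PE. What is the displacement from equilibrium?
x = √(2·PE/k) = √(2·12.47/1094) = 0.151 m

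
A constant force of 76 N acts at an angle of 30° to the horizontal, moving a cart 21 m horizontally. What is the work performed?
W = F·d·cosθ = (76)(21)cos(30°) = 1382 J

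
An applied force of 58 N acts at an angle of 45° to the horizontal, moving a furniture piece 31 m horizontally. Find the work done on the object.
W = F·d·cosθ = (58)(31)cos(45°) = 1271 J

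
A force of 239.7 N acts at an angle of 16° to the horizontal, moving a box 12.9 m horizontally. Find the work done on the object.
W = F·d·cosθ = (239.7)(12.9)cos(16°) = 2972 J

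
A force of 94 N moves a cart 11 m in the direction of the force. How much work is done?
W = F·d = (94)(11) = 1034 J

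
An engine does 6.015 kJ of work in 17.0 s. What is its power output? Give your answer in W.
Convert to SI: W = 6015.0 J, t = 17.0 s
P = W/t = 6015.0/17.0 = 353.8 W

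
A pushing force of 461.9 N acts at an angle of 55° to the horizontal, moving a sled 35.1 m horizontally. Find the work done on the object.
W = F·d·cosθ = (461.9)(35.1)cos(55°) = 9299 J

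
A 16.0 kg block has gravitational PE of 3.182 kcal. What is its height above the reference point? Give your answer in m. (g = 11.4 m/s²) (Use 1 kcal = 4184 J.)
Convert to SI: m = 16.0 kg, PE = 13313.5 J
h = PE/(mg) = 13313.5/(16.0·11.4) = 72.99 m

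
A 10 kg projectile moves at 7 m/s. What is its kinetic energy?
KE = ½mv² = ½(10)(7)² = 245.0 J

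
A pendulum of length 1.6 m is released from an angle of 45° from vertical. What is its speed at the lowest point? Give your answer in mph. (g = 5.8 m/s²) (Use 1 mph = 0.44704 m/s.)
h = L(1 − cosθ) = 1.6(1 − cos45°) = 0.468629 m
v = √(2gh) = √(2·5.8·0.468629) = 2.33154 m/s = 5.216 mph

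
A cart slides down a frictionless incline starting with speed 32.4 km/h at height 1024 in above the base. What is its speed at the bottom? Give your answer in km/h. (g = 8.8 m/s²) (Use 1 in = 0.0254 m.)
Convert to SI: v₀ = 9.0 m/s, h = 26.0096 m
½mv₀² + mgh = ½mv² ⇒ v = √(v₀² + 2gh) = √(9.0² + 2·8.8·26.0096) = 23.2114 m/s = 83.56 km/h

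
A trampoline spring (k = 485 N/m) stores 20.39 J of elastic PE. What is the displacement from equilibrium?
x = √(2·PE/k) = √(2·20.39/485) = 0.29 m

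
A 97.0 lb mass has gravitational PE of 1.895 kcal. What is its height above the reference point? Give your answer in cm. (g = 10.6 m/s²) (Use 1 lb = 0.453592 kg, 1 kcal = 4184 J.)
Convert to SI: m = 43.9984 kg, PE = 7928.68 J
h = PE/(mg) = 7928.68/(43.9984·10.6) = 17.0004 m = 1700 cm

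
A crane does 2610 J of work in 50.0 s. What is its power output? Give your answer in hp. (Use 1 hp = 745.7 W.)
P = W/t = 2610.0/50.0 = 52.2 W = 0.07 hp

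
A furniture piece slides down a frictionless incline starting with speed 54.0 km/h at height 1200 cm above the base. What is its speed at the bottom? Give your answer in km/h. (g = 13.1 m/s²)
Convert to SI: v₀ = 15.0 m/s, h = 12.0 m
½mv₀² + mgh = ½mv² ⇒ v = √(v₀² + 2gh) = √(15.0² + 2·13.1·12.0) = 23.225 m/s = 83.61 km/h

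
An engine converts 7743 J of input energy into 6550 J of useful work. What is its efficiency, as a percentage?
η = W_out/W_in = 6550/7743 = 84.59%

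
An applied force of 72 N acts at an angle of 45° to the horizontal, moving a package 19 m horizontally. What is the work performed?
W = F·d·cosθ = (72)(19)cos(45°) = 967.3 J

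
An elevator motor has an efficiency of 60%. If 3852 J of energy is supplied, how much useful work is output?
W_out = η·W_in = 0.6·3852 = 2311.2 J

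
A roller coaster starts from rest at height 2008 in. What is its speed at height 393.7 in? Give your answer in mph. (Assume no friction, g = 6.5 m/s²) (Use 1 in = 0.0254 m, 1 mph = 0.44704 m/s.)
Convert to SI: h₁−h₂ = 41.0032 m
mgh₁ = mgh₂ + ½mv² ⇒ v = √(2g(h₁−h₂)) = √(2·6.5·41.0032) = 23.0877 m/s = 51.65 mph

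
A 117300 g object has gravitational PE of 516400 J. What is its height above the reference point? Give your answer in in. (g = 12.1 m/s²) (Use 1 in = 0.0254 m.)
Convert to SI: m = 117.3 kg, PE = 516400 J
h = PE/(mg) = 516400/(117.3·12.1) = 363.834 m = 14320 in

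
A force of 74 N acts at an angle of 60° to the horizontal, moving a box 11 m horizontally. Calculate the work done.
W = F·d·cosθ = (74)(11)cos(60°) = 407.0 J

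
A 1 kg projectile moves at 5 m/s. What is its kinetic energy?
KE = ½mv² = ½(1)(5)² = 12.5 J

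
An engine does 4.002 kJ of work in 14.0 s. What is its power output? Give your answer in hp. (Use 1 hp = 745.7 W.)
Convert to SI: W = 4002.0 J, t = 14.0 s
P = W/t = 4002.0/14.0 = 285.857 W = 0.3833 hp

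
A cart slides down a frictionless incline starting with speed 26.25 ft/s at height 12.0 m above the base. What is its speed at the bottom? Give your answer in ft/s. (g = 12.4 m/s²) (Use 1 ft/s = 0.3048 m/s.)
Convert to SI: v₀ = 8.001 m/s, h = 12.0 m
½mv₀² + mgh = ½mv² ⇒ v = √(v₀² + 2gh) = √(8.001² + 2·12.4·12.0) = 19.0162 m/s = 62.39 ft/s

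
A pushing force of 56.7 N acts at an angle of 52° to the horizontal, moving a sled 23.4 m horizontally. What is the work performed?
W = F·d·cosθ = (56.7)(23.4)cos(52°) = 816.8 J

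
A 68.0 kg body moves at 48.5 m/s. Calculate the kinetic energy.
KE = ½mv² = ½(68.0)(48.5)² = 79980 J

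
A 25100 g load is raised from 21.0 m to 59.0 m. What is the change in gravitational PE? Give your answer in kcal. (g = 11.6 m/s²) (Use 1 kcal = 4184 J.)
Convert to SI: m = 25.1 kg, Δh = 38.0 m
ΔPE = mgΔh = (25.1)(11.6)(38.0) = 11064.1 J = 2.644 kcal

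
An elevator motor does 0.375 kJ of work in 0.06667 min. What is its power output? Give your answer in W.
Convert to SI: W = 375.0 J, t = 4.0002 s
P = W/t = 375.0/4.0002 = 93.75 W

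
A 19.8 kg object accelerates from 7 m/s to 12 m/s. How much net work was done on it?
W = ΔKE = ½m(v₂² − v₁²) = ½(19.8)(12² − 7²) = 940.5 J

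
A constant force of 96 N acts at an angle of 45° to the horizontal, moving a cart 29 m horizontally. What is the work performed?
W = F·d·cosθ = (96)(29)cos(45°) = 1969 J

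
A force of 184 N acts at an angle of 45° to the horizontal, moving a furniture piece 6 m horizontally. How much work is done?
W = F·d·cosθ = (184)(6)cos(45°) = 780.6 J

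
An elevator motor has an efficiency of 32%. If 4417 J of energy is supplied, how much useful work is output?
W_out = η·W_in = 0.32·4417 = 1413.44 J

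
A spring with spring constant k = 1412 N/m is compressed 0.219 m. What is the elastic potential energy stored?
PE = ½kx² = ½(1412)(0.219)² = 33.86 J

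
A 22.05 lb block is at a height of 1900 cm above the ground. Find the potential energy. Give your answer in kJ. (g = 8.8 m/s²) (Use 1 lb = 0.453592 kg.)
Convert to SI: m = 10.0017 kg, h = 19.0 m
PE = mgh = (10.0017)(8.8)(19.0) = 1672.28 J = 1.672 kJ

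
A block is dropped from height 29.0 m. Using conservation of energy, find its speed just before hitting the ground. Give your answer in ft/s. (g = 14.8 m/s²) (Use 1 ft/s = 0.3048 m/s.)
mgh = ½mv² ⇒ v = √(2gh) = √(2·14.8·29.0) = 29.2985 m/s = 96.12 ft/s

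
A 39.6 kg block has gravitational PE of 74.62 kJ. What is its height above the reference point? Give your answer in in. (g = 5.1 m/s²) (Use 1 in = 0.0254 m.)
Convert to SI: m = 39.6 kg, PE = 74620.0 J
h = PE/(mg) = 74620.0/(39.6·5.1) = 369.479 m = 14550 in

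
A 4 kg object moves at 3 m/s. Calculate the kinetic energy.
KE = ½mv² = ½(4)(3)² = 18.0 J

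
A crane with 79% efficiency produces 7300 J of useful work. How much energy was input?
W_in = W_out/η = 7300/0.79 = 9241 J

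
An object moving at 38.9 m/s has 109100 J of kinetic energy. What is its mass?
m = 2·KE/v² = 2·109100/(38.9)² = 144.2 kg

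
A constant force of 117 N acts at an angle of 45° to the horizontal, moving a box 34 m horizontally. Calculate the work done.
W = F·d·cosθ = (117)(34)cos(45°) = 2813 J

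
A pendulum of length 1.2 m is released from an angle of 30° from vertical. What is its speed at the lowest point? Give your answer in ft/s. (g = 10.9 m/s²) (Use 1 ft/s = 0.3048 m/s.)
h = L(1 − cosθ) = 1.2(1 − cos30°) = 0.16077 m
v = √(2gh) = √(2·10.9·0.16077) = 1.8721 m/s = 6.142 ft/s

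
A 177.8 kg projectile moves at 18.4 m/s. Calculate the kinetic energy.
KE = ½mv² = ½(177.8)(18.4)² = 30100 J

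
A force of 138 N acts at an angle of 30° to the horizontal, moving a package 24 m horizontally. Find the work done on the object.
W = F·d·cosθ = (138)(24)cos(30°) = 2868 J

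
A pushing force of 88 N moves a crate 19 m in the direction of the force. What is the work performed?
W = F·d = (88)(19) = 1672 J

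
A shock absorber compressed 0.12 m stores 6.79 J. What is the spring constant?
k = 2·PE/x² = 2·6.79/(0.12)² = 943.1 N/m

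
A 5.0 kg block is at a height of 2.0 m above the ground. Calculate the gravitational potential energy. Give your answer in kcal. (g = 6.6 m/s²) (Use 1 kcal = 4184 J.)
PE = mgh = (5.0)(6.6)(2.0) = 66.0 J = 0.01577 kcal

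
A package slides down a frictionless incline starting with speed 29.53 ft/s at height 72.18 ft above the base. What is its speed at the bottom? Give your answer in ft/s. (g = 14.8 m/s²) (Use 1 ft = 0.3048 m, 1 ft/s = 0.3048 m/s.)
Convert to SI: v₀ = 9.00074 m/s, h = 22.0005 m
½mv₀² + mgh = ½mv² ⇒ v = √(v₀² + 2gh) = √(9.00074² + 2·14.8·22.0005) = 27.0597 m/s = 88.78 ft/s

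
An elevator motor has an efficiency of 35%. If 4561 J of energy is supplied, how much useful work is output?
W_out = η·W_in = 0.35·4561 = 1596.35 J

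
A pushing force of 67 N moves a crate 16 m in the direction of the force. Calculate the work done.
W = F·d = (67)(16) = 1072 J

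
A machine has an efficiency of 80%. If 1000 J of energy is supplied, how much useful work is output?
W_out = η·W_in = 0.8·1000 = 800.0 J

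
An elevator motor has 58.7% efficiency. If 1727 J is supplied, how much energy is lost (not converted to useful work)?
W_lost = W_in(1 − η) = 1727·(1 − 0.587) = 713.3 J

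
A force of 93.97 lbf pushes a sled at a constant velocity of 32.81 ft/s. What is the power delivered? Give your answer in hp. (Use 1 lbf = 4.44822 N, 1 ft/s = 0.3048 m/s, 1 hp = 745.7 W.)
Convert to SI: F = 417.999 N, v = 10.0005 m/s
P = Fv = (417.999)(10.0005) = 4180.2 W = 5.606 hp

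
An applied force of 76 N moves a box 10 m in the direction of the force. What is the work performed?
W = F·d = (76)(10) = 760.0 J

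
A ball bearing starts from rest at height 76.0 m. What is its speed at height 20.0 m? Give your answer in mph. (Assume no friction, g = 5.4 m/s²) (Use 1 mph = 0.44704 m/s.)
mgh₁ = mgh₂ + ½mv² ⇒ v = √(2g(h₁−h₂)) = √(2·5.4·56.0) = 24.5927 m/s = 55.01 mph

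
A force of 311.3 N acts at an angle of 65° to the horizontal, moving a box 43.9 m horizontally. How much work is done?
W = F·d·cosθ = (311.3)(43.9)cos(65°) = 5776 J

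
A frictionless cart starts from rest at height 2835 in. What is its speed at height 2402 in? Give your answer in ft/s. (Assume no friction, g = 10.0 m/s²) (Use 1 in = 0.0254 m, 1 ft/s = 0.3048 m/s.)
Convert to SI: h₁−h₂ = 10.9982 m
mgh₁ = mgh₂ + ½mv² ⇒ v = √(2g(h₁−h₂)) = √(2·10.0·10.9982) = 14.8312 m/s = 48.66 ft/s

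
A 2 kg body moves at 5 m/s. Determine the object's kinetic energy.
KE = ½mv² = ½(2)(5)² = 25.0 J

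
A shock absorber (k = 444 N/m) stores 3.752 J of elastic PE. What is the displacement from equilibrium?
x = √(2·PE/k) = √(2·3.752/444) = 0.13 m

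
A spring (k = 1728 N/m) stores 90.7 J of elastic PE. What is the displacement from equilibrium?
x = √(2·PE/k) = √(2·90.7/1728) = 0.324 m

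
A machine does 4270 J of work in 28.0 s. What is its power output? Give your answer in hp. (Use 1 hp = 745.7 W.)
P = W/t = 4270.0/28.0 = 152.5 W = 0.2045 hp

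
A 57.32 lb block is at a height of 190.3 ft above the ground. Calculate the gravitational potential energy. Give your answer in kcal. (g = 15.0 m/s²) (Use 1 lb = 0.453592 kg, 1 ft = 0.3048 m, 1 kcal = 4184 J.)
Convert to SI: m = 25.9999 kg, h = 58.0034 m
PE = mgh = (25.9999)(15.0)(58.0034) = 22621.2 J = 5.407 kcal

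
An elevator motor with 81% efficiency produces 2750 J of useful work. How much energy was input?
W_in = W_out/η = 2750/0.81 = 3395 J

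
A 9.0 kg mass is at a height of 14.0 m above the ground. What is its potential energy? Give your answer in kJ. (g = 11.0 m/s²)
PE = mgh = (9.0)(11.0)(14.0) = 1386.0 J = 1.386 kJ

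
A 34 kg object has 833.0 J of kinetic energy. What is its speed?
v = √(2·KE/m) = √(2·833.0/34) = 7.0 m/s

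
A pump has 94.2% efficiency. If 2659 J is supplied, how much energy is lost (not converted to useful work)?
W_lost = W_in(1 − η) = 2659·(1 − 0.942) = 154.2 J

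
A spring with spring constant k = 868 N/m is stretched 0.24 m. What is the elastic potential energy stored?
PE = ½kx² = ½(868)(0.24)² = 25.0 J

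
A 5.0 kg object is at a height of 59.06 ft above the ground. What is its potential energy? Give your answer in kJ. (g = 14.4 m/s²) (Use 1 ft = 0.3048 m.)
Convert to SI: m = 5.0 kg, h = 18.0015 m
PE = mgh = (5.0)(14.4)(18.0015) = 1296.11 J = 1.296 kJ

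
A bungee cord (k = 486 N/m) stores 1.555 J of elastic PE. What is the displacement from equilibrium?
x = √(2·PE/k) = √(2·1.555/486) = 0.07999 m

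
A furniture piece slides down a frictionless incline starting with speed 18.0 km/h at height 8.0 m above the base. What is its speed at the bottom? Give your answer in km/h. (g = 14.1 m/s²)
Convert to SI: v₀ = 5.0 m/s, h = 8.0 m
½mv₀² + mgh = ½mv² ⇒ v = √(v₀² + 2gh) = √(5.0² + 2·14.1·8.0) = 15.8304 m/s = 56.99 km/h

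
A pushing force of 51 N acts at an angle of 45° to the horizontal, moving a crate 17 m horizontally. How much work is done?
W = F·d·cosθ = (51)(17)cos(45°) = 613.1 J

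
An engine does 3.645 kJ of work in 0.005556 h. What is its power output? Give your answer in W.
Convert to SI: W = 3645.0 J, t = 20.0016 s
P = W/t = 3645.0/20.0016 = 182.2 W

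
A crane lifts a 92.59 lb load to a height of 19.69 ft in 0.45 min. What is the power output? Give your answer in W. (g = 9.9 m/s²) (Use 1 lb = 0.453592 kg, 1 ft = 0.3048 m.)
Convert to SI: m = 41.9981 kg, h = 6.00151 m, t = 27.0 s
P = mgh/t = (41.9981)(9.9)(6.00151)/27.0 = 92.42 W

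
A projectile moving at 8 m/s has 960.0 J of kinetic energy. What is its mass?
m = 2·KE/v² = 2·960.0/(8)² = 30.0 kg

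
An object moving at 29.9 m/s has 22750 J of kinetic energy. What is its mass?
m = 2·KE/v² = 2·22750/(29.9)² = 50.89 kg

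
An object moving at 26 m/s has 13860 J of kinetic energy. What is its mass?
m = 2·KE/v² = 2·13860/(26)² = 41.01 kg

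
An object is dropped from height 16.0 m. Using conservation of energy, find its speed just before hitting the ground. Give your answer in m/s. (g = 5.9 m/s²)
mgh = ½mv² ⇒ v = √(2gh) = √(2·5.9·16.0) = 13.74 m/s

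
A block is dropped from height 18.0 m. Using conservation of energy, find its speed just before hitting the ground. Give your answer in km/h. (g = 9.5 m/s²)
mgh = ½mv² ⇒ v = √(2gh) = √(2·9.5·18.0) = 18.4932 m/s = 66.58 km/h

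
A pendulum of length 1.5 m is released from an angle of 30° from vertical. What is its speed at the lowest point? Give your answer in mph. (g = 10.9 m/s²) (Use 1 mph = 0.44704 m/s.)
h = L(1 − cosθ) = 1.5(1 − cos30°) = 0.200962 m
v = √(2gh) = √(2·10.9·0.200962) = 2.09308 m/s = 4.682 mph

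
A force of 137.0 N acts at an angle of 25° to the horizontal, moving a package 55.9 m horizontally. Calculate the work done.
W = F·d·cosθ = (137.0)(55.9)cos(25°) = 6941 J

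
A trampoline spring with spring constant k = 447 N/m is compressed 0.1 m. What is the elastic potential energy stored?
PE = ½kx² = ½(447)(0.1)² = 2.235 J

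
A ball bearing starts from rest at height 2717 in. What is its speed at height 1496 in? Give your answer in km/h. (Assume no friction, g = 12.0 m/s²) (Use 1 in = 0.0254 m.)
Convert to SI: h₁−h₂ = 31.0134 m
mgh₁ = mgh₂ + ½mv² ⇒ v = √(2g(h₁−h₂)) = √(2·12.0·31.0134) = 27.2823 m/s = 98.22 km/h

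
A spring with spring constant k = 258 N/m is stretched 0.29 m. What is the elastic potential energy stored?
PE = ½kx² = ½(258)(0.29)² = 10.85 J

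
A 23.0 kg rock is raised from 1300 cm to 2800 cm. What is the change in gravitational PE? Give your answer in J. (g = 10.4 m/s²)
Convert to SI: m = 23.0 kg, Δh = 15.0 m
ΔPE = mgΔh = (23.0)(10.4)(15.0) = 3588 J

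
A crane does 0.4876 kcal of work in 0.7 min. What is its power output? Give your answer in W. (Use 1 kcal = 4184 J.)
Convert to SI: W = 2040.12 J, t = 42.0 s
P = W/t = 2040.12/42.0 = 48.57 W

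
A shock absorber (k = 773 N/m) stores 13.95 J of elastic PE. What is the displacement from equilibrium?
x = √(2·PE/k) = √(2·13.95/773) = 0.19 m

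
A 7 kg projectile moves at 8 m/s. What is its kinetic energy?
KE = ½mv² = ½(7)(8)² = 224.0 J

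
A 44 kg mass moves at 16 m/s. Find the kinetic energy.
KE = ½mv² = ½(44)(16)² = 5632.0 J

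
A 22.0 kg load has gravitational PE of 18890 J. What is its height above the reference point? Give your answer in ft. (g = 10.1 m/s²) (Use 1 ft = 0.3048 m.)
h = PE/(mg) = 18890.0/(22.0·10.1) = 85.0135 m = 278.9 ft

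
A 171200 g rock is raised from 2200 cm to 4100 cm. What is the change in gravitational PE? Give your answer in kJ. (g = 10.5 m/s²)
Convert to SI: m = 171.2 kg, Δh = 19.0 m
ΔPE = mgΔh = (171.2)(10.5)(19.0) = 34154.4 J = 34.15 kJ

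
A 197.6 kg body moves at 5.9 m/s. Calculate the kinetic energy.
KE = ½mv² = ½(197.6)(5.9)² = 3439 J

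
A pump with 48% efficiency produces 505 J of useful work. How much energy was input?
W_in = W_out/η = 505/0.48 = 1052 J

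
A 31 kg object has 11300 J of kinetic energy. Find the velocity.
v = √(2·KE/m) = √(2·11300/31) = 27.0 m/s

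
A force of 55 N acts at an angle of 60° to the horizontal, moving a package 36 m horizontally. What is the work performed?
W = F·d·cosθ = (55)(36)cos(60°) = 990.0 J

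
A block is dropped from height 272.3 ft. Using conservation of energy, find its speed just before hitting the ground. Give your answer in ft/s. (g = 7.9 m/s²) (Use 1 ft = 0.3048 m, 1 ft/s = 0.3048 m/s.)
Convert to SI: h = 82.997 m
mgh = ½mv² ⇒ v = √(2gh) = √(2·7.9·82.997) = 36.2126 m/s = 118.8 ft/s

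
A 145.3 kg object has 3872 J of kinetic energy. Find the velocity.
v = √(2·KE/m) = √(2·3872/145.3) = 7.3 m/s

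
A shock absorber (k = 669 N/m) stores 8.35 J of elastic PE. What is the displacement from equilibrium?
x = √(2·PE/k) = √(2·8.35/669) = 0.158 m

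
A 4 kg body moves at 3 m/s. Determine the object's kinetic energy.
KE = ½mv² = ½(4)(3)² = 18.0 J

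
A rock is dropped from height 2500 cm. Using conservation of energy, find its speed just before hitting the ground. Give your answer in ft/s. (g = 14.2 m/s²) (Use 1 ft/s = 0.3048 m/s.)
Convert to SI: h = 25.0 m
mgh = ½mv² ⇒ v = √(2gh) = √(2·14.2·25.0) = 26.6458 m/s = 87.42 ft/s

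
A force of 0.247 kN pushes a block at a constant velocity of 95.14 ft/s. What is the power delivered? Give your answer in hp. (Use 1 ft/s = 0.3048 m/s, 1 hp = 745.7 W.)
Convert to SI: F = 247.0 N, v = 28.9987 m/s
P = Fv = (247.0)(28.9987) = 7162.67 W = 9.605 hp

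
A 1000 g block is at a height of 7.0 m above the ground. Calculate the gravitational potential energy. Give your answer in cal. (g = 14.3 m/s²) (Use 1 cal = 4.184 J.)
Convert to SI: m = 1.0 kg, h = 7.0 m
PE = mgh = (1.0)(14.3)(7.0) = 100.1 J = 23.92 cal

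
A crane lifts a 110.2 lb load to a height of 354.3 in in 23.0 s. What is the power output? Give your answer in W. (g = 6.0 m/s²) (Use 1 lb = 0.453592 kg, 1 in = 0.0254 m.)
Convert to SI: m = 49.9858 kg, h = 8.99922 m, t = 23.0 s
P = mgh/t = (49.9858)(6.0)(8.99922)/23.0 = 117.3 W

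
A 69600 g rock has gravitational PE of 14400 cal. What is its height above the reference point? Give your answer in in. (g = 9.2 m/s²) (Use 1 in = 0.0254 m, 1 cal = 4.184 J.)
Convert to SI: m = 69.6 kg, PE = 60249.6 J
h = PE/(mg) = 60249.6/(69.6·9.2) = 94.093 m = 3704 in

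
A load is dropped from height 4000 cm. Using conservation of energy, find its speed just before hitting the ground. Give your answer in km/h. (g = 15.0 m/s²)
Convert to SI: h = 40.0 m
mgh = ½mv² ⇒ v = √(2gh) = √(2·15.0·40.0) = 34.641 m/s = 124.7 km/h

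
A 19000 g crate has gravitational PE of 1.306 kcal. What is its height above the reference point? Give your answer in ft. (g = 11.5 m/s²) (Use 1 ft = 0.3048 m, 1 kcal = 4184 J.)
Convert to SI: m = 19.0 kg, PE = 5464.3 J
h = PE/(mg) = 5464.3/(19.0·11.5) = 25.0083 m = 82.05 ft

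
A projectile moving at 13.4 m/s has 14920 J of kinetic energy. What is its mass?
m = 2·KE/v² = 2·14920/(13.4)² = 166.2 kg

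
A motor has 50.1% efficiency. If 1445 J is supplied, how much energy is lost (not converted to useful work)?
W_lost = W_in(1 − η) = 1445·(1 − 0.501) = 721.1 J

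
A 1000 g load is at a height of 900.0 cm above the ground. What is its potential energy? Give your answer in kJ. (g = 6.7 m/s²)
Convert to SI: m = 1.0 kg, h = 9.0 m
PE = mgh = (1.0)(6.7)(9.0) = 60.3 J = 0.0603 kJ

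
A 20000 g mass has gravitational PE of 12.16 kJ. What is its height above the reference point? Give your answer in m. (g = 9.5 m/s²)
Convert to SI: m = 20.0 kg, PE = 12160.0 J
h = PE/(mg) = 12160.0/(20.0·9.5) = 64.0 m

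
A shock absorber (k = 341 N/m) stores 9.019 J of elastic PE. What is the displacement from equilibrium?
x = √(2·PE/k) = √(2·9.019/341) = 0.23 m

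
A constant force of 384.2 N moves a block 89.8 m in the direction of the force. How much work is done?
W = F·d = (384.2)(89.8) = 34500 J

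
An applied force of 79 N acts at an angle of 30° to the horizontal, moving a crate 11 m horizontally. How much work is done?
W = F·d·cosθ = (79)(11)cos(30°) = 752.6 J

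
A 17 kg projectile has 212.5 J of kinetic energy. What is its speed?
v = √(2·KE/m) = √(2·212.5/17) = 5.0 m/s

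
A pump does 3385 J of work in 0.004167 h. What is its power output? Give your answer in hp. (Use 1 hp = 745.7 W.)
Convert to SI: W = 3385.0 J, t = 15.0012 s
P = W/t = 3385.0/15.0012 = 225.649 W = 0.3026 hp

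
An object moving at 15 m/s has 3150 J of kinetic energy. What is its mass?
m = 2·KE/v² = 2·3150/(15)² = 28.0 kg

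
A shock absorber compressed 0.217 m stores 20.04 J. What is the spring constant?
k = 2·PE/x² = 2·20.04/(0.217)² = 851.2 N/m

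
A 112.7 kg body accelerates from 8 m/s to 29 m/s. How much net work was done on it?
W = ΔKE = ½m(v₂² − v₁²) = ½(112.7)(29² − 8²) = 43783.95 J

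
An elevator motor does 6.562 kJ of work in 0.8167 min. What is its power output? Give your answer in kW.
Convert to SI: W = 6562.0 J, t = 49.002 s
P = W/t = 6562.0/49.002 = 133.913 W = 0.1339 kW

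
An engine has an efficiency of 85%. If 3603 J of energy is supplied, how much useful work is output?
W_out = η·W_in = 0.85·3603 = 3062.55 J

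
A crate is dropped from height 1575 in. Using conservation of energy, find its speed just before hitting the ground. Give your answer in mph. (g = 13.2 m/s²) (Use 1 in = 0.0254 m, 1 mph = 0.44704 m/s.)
Convert to SI: h = 40.005 m
mgh = ½mv² ⇒ v = √(2gh) = √(2·13.2·40.005) = 32.4982 m/s = 72.7 mph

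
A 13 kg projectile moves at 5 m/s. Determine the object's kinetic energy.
KE = ½mv² = ½(13)(5)² = 162.5 J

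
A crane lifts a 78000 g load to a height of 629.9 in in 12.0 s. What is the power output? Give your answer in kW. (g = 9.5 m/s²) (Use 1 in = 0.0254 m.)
Convert to SI: m = 78.0 kg, h = 15.9995 m, t = 12.0 s
P = mgh/t = (78.0)(9.5)(15.9995)/12.0 = 987.967 W = 0.988 kW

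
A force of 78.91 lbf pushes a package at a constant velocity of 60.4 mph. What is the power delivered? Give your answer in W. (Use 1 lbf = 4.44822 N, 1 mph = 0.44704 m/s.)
Convert to SI: F = 351.009 N, v = 27.0012 m/s
P = Fv = (351.009)(27.0012) = 9478 W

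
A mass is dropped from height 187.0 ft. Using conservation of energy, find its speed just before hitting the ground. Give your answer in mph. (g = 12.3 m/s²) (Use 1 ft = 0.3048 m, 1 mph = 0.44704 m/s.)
Convert to SI: h = 56.9976 m
mgh = ½mv² ⇒ v = √(2gh) = √(2·12.3·56.9976) = 37.4452 m/s = 83.76 mph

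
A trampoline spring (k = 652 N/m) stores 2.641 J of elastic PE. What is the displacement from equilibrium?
x = √(2·PE/k) = √(2·2.641/652) = 0.09001 m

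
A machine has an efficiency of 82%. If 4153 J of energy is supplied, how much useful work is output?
W_out = η·W_in = 0.82·4153 = 3405.46 J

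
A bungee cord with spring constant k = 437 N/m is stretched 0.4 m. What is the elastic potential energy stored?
PE = ½kx² = ½(437)(0.4)² = 34.96 J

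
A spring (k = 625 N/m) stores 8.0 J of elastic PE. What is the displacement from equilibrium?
x = √(2·PE/k) = √(2·8.0/625) = 0.16 m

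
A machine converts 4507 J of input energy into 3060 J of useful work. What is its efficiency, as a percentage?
η = W_out/W_in = 3060/4507 = 67.89%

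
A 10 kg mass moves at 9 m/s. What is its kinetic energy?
KE = ½mv² = ½(10)(9)² = 405.0 J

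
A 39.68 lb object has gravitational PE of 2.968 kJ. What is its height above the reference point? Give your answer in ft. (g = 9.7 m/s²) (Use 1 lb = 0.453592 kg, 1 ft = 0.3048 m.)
Convert to SI: m = 17.9985 kg, PE = 2968.0 J
h = PE/(mg) = 2968.0/(17.9985·9.7) = 17.00024 m = 55.78 ft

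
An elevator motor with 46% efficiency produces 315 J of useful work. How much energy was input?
W_in = W_out/η = 315/0.46 = 684.8 J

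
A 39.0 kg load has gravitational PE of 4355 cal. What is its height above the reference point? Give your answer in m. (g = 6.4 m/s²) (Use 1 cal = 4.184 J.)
Convert to SI: m = 39.0 kg, PE = 18221.3 J
h = PE/(mg) = 18221.3/(39.0·6.4) = 73.0 m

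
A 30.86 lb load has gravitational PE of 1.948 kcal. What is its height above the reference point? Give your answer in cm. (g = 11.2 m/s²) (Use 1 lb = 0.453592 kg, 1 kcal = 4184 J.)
Convert to SI: m = 13.9978 kg, PE = 8150.43 J
h = PE/(mg) = 8150.43/(13.9978·11.2) = 51.9878 m = 5199 cm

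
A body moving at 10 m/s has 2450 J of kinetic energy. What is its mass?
m = 2·KE/v² = 2·2450/(10)² = 49.0 kg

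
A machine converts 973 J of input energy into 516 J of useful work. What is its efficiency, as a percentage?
η = W_out/W_in = 516/973 = 53.03%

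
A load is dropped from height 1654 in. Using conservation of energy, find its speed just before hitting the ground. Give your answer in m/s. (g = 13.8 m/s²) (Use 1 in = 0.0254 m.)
Convert to SI: h = 42.0116 m
mgh = ½mv² ⇒ v = √(2gh) = √(2·13.8·42.0116) = 34.05 m/s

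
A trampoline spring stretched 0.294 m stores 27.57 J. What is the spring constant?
k = 2·PE/x² = 2·27.57/(0.294)² = 637.9 N/m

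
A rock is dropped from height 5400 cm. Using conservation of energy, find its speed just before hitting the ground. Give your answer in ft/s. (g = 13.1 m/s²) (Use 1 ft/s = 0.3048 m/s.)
Convert to SI: h = 54.0 m
mgh = ½mv² ⇒ v = √(2gh) = √(2·13.1·54.0) = 37.6138 m/s = 123.4 ft/s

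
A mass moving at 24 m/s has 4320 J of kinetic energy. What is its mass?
m = 2·KE/v² = 2·4320/(24)² = 15.0 kg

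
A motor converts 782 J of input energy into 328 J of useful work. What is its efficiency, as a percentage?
η = W_out/W_in = 328/782 = 41.94%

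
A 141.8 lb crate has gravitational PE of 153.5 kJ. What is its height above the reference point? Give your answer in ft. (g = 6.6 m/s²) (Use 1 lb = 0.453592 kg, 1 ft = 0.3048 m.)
Convert to SI: m = 64.3193 kg, PE = 153500 J
h = PE/(mg) = 153500/(64.3193·6.6) = 361.595 m = 1186 ft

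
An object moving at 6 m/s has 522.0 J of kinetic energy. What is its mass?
m = 2·KE/v² = 2·522.0/(6)² = 29.0 kg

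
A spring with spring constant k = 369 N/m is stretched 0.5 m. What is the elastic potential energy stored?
PE = ½kx² = ½(369)(0.5)² = 46.13 J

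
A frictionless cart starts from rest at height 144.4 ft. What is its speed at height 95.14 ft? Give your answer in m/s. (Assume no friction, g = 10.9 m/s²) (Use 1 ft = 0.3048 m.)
Convert to SI: h₁−h₂ = 15.0144 m
mgh₁ = mgh₂ + ½mv² ⇒ v = √(2g(h₁−h₂)) = √(2·10.9·15.0144) = 18.09 m/s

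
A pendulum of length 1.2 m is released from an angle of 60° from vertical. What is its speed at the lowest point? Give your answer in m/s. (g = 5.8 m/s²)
h = L(1 − cosθ) = 1.2(1 − cos60°) = 0.6 m
v = √(2gh) = √(2·5.8·0.6) = 2.638 m/s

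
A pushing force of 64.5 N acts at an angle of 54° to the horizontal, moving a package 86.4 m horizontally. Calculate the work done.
W = F·d·cosθ = (64.5)(86.4)cos(54°) = 3276 J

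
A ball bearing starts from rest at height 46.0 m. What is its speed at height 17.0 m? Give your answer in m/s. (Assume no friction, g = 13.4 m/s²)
mgh₁ = mgh₂ + ½mv² ⇒ v = √(2g(h₁−h₂)) = √(2·13.4·29.0) = 27.88 m/s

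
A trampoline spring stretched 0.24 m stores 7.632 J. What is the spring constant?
k = 2·PE/x² = 2·7.632/(0.24)² = 265.0 N/m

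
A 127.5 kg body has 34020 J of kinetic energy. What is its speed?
v = √(2·KE/m) = √(2·34020/127.5) = 23.1 m/s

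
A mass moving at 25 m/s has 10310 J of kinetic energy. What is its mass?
m = 2·KE/v² = 2·10310/(25)² = 32.99 kg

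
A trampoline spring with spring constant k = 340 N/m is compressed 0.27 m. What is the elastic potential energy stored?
PE = ½kx² = ½(340)(0.27)² = 12.39 J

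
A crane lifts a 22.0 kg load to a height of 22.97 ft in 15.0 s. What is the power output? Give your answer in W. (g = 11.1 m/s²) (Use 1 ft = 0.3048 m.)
Convert to SI: m = 22.0 kg, h = 7.00126 m, t = 15.0 s
P = mgh/t = (22.0)(11.1)(7.00126)/15.0 = 114.0 W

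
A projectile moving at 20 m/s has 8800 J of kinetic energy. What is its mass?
m = 2·KE/v² = 2·8800/(20)² = 44.0 kg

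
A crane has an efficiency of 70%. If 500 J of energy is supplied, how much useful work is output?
W_out = η·W_in = 0.7·500 = 350.0 J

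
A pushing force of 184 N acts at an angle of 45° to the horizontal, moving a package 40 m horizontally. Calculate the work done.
W = F·d·cosθ = (184)(40)cos(45°) = 5204 J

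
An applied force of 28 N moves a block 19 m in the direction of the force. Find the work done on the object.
W = F·d = (28)(19) = 532.0 J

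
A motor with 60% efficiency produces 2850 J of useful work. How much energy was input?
W_in = W_out/η = 2850/0.6 = 4750 J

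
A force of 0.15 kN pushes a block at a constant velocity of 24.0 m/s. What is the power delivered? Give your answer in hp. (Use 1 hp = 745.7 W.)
Convert to SI: F = 150.0 N, v = 24.0 m/s
P = Fv = (150.0)(24.0) = 3600.0 W = 4.828 hp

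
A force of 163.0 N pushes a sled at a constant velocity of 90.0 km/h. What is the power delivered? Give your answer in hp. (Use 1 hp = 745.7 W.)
Convert to SI: F = 163.0 N, v = 25.0 m/s
P = Fv = (163.0)(25.0) = 4075.0 W = 5.465 hp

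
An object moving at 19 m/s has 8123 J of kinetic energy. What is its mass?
m = 2·KE/v² = 2·8123/(19)² = 45.0 kg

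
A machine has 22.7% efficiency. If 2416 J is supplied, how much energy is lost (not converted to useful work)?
W_lost = W_in(1 − η) = 2416·(1 − 0.227) = 1868 J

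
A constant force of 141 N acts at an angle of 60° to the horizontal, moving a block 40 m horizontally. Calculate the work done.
W = F·d·cosθ = (141)(40)cos(60°) = 2820 J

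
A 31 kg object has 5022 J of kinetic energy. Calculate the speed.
v = √(2·KE/m) = √(2·5022/31) = 18.0 m/s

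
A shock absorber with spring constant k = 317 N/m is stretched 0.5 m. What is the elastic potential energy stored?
PE = ½kx² = ½(317)(0.5)² = 39.63 J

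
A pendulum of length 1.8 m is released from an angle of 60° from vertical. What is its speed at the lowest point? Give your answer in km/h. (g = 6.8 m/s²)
h = L(1 − cosθ) = 1.8(1 − cos60°) = 0.9 m
v = √(2gh) = √(2·6.8·0.9) = 3.49857 m/s = 12.59 km/h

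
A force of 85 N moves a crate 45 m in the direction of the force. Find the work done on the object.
W = F·d = (85)(45) = 3825 J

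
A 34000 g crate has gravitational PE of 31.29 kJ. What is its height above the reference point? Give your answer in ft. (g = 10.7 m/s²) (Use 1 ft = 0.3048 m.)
Convert to SI: m = 34.0 kg, PE = 31290.0 J
h = PE/(mg) = 31290.0/(34.0·10.7) = 86.0088 m = 282.2 ft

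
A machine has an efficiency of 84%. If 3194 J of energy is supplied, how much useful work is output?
W_out = η·W_in = 0.84·3194 = 2682.96 J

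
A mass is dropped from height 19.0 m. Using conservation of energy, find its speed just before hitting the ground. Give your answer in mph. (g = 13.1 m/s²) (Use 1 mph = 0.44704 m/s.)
mgh = ½mv² ⇒ v = √(2gh) = √(2·13.1·19.0) = 22.3114 m/s = 49.91 mph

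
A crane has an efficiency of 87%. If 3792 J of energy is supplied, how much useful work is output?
W_out = η·W_in = 0.87·3792 = 3299.04 J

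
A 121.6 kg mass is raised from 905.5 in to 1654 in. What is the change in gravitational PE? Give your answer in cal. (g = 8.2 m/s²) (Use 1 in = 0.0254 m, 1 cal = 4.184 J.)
Convert to SI: m = 121.6 kg, Δh = 19.0119 m
ΔPE = mgΔh = (121.6)(8.2)(19.0119) = 18957.1 J = 4531 cal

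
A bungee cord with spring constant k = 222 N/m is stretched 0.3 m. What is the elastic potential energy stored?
PE = ½kx² = ½(222)(0.3)² = 9.99 J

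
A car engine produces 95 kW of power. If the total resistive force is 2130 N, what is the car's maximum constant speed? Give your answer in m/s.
P = Fv ⇒ v = P/F = 95000 W/2130.0 N = 44.6 m/s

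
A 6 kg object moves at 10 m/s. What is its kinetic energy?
KE = ½mv² = ½(6)(10)² = 300.0 J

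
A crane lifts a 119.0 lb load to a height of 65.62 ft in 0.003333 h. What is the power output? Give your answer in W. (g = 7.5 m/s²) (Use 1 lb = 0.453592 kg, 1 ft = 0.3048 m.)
Convert to SI: m = 53.9774 kg, h = 20.001 m, t = 11.9988 s
P = mgh/t = (53.9774)(7.5)(20.001)/11.9988 = 674.8 W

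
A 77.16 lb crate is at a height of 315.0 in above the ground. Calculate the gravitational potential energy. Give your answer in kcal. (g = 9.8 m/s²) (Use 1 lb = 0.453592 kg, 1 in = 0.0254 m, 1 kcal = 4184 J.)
Convert to SI: m = 34.9992 kg, h = 8.001 m
PE = mgh = (34.9992)(9.8)(8.001) = 2744.28 J = 0.6559 kcal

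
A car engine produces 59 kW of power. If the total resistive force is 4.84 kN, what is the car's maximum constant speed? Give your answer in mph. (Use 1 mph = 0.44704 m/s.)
Convert to SI: F = 4840.0 N
P = Fv ⇒ v = P/F = 59000 W/4840.0 N = 12.1901 m/s = 27.27 mph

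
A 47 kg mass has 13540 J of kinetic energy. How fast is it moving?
v = √(2·KE/m) = √(2·13540/47) = 24.0 m/s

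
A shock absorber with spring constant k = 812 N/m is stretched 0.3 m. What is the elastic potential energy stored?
PE = ½kx² = ½(812)(0.3)² = 36.54 J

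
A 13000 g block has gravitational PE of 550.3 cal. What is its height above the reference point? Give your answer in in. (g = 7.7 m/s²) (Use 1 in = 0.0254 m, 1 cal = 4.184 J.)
Convert to SI: m = 13.0 kg, PE = 2302.46 J
h = PE/(mg) = 2302.46/(13.0·7.7) = 23.0016 m = 905.6 in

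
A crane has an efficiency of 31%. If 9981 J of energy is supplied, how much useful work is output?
W_out = η·W_in = 0.31·9981 = 3094.11 J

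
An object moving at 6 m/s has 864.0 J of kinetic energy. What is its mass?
m = 2·KE/v² = 2·864.0/(6)² = 48.0 kg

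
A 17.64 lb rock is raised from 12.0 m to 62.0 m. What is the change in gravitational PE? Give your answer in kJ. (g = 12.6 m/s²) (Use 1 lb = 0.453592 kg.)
Convert to SI: m = 8.00136 kg, Δh = 50.0 m
ΔPE = mgΔh = (8.00136)(12.6)(50.0) = 5040.86 J = 5.041 kJ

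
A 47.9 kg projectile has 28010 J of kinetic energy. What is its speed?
v = √(2·KE/m) = √(2·28010/47.9) = 34.2 m/s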